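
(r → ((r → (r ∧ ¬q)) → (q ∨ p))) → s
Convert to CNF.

(r ∨ s) ∧ (¬q ∨ s) ∧ (¬p ∨ s)

(r → ((r → (r ∧ ¬q)) → (q ∨ p))) → s
⇔ ¬(r → ((r → (r ∧ ¬q)) → (q ∨ p))) ∨ s   [eliminate →]
⇔ ¬(¬r ∨ ((r → (r ∧ ¬q)) → (q ∨ p))) ∨ s   [eliminate →]
⇔ ¬(¬r ∨ ¬(r → (r ∧ ¬q)) ∨ q ∨ p) ∨ s   [eliminate →]
⇔ ¬(¬r ∨ ¬(¬r ∨ (r ∧ ¬q)) ∨ q ∨ p) ∨ s   [eliminate →]
⇔ (¬¬r ∧ ¬¬(¬r ∨ (r ∧ ¬q)) ∧ ¬q ∧ ¬p) ∨ s   [De Morgan]
⇔ (r ∧ ¬¬(¬r ∨ (r ∧ ¬q)) ∧ ¬q ∧ ¬p) ∨ s   [double negation]
⇔ (r ∧ (¬r ∨ (r ∧ ¬q)) ∧ ¬q ∧ ¬p) ∨ s   [double negation]
⇔ (r ∨ s) ∧ (¬r ∨ r ∨ s) ∧ (¬r ∨ ¬q ∨ s) ∧ (¬q ∨ s) ∧ (¬p ∨ s)   [distribute ∨ over ∧]
⇔ (r ∨ s) ∧ (¬q ∨ s) ∧ (¬p ∨ s)   [simplify]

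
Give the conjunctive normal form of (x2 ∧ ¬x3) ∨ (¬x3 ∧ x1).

(x2 ∨ x1) ∧ ¬x3

(x2 ∧ ¬x3) ∨ (¬x3 ∧ x1)
≡ (x2 ∨ ¬x3) ∧ (x2 ∨ x1) ∧ (¬x3 ∨ ¬x3) ∧ (¬x3 ∨ x1)   (distribute ∨ over ∧)
≡ (x2 ∨ x1) ∧ ¬x3   (simplify)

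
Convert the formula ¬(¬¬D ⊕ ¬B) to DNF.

(¬D ∧ B) ∨ (¬B ∧ D)

¬(¬¬D ⊕ ¬B)
≡ ¬((¬¬D ∧ ¬¬B) ∨ (¬¬¬D ∧ ¬B))   (expand ⊕)
≡ ¬(¬¬D ∧ ¬¬B) ∧ ¬(¬¬¬D ∧ ¬B)   (De Morgan)
≡ (¬¬¬D ∨ ¬¬¬B) ∧ ¬(¬¬¬D ∧ ¬B)   (De Morgan)
≡ (¬D ∨ ¬¬¬B) ∧ ¬(¬¬¬D ∧ ¬B)   (double negation)
≡ (¬D ∨ ¬B) ∧ ¬(¬¬¬D ∧ ¬B)   (double negation)
≡ (¬D ∨ ¬B) ∧ (¬¬¬¬D ∨ ¬¬B)   (De Morgan)
≡ (¬D ∨ ¬B) ∧ (¬¬D ∨ ¬¬B)   (double negation)
≡ (¬D ∨ ¬B) ∧ (D ∨ ¬¬B)   (double negation)
≡ (¬D ∨ ¬B) ∧ (D ∨ B)   (double negation)
≡ (¬D ∧ D) ∨ (¬D ∧ B) ∨ (¬B ∧ D) ∨ (¬B ∧ B)   (distribute ∧ over ∨)
≡ (¬D ∧ B) ∨ (¬B ∧ D)   (simplify)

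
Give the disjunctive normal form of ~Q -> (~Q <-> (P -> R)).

~Q -> (~Q <-> (P -> R))
⇔ ~~Q | (~Q <-> (P -> R))   [eliminate ->]
⇔ ~~Q | ((~Q -> (P -> R)) & ((P -> R) -> ~Q))   [eliminate <->]
⇔ ~~Q | ((~~Q | (P -> R)) & ((P -> R) -> ~Q))   [eliminate ->]
⇔ ~~Q | ((~~Q | ~P | R) & ((P -> R) -> ~Q))   [eliminate ->]
⇔ ~~Q | ((~~Q | ~P | R) & (~(P -> R) | ~Q))   [eliminate ->]
⇔ ~~Q | ((~~Q | ~P | R) & (~(~P | R) | ~Q))   [eliminate ->]
⇔ Q | ((~~Q | ~P | R) & (~(~P | R) | ~Q))   [double negation]
⇔ Q | ((Q | ~P | R) & (~(~P | R) | ~Q))   [double negation]
⇔ Q | ((Q | ~P | R) & ((~~P & ~R) | ~Q))   [De Morgan]
⇔ Q | ((Q | ~P | R) & ((P & ~R) | ~Q))   [double negation]
⇔ Q | (Q & P & ~R) | (Q & ~Q) | (~P & P & ~R) | (~P & ~Q) | (R & P & ~R) | (R & ~Q)   [distribute & over |]
⇔ Q | (~P & ~Q) | (R & ~Q)   [simplify]

Q | (~P & ~Q) | (R & ~Q)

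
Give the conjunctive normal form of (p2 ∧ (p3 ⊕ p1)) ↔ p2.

(p2 ∧ (p3 ⊕ p1)) ↔ p2
≡ ((p2 ∧ (p3 ⊕ p1)) → p2) ∧ (p2 → (p2 ∧ (p3 ⊕ p1)))   — eliminate ↔
≡ (¬(p2 ∧ (p3 ⊕ p1)) ∨ p2) ∧ (p2 → (p2 ∧ (p3 ⊕ p1)))   — eliminate →
≡ (¬(p2 ∧ (p3 ∨ p1) ∧ ¬(p3 ∧ p1)) ∨ p2) ∧ (p2 → (p2 ∧ (p3 ⊕ p1)))   — expand ⊕
≡ (¬(p2 ∧ (p3 ∨ p1) ∧ ¬(p3 ∧ p1)) ∨ p2) ∧ (¬p2 ∨ (p2 ∧ (p3 ⊕ p1)))   — eliminate →
≡ (¬(p2 ∧ (p3 ∨ p1) ∧ ¬(p3 ∧ p1)) ∨ p2) ∧ (¬p2 ∨ (p2 ∧ (p3 ∨ p1) ∧ ¬(p3 ∧ p1)))   — expand ⊕
≡ (¬p2 ∨ ¬(p3 ∨ p1) ∨ ¬¬(p3 ∧ p1) ∨ p2) ∧ (¬p2 ∨ (p2 ∧ (p3 ∨ p1) ∧ ¬(p3 ∧ p1)))   — De Morgan
≡ (¬p2 ∨ (¬p3 ∧ ¬p1) ∨ ¬¬(p3 ∧ p1) ∨ p2) ∧ (¬p2 ∨ (p2 ∧ (p3 ∨ p1) ∧ ¬(p3 ∧ p1)))   — De Morgan
≡ (¬p2 ∨ (¬p3 ∧ ¬p1) ∨ (p3 ∧ p1) ∨ p2) ∧ (¬p2 ∨ (p2 ∧ (p3 ∨ p1) ∧ ¬(p3 ∧ p1)))   — double negation
≡ (¬p2 ∨ (¬p3 ∧ ¬p1) ∨ (p3 ∧ p1) ∨ p2) ∧ (¬p2 ∨ (p2 ∧ (p3 ∨ p1) ∧ (¬p3 ∨ ¬p1)))   — De Morgan
≡ (¬p2 ∨ ¬p3 ∨ p3 ∨ p2) ∧ (¬p2 ∨ ¬p3 ∨ p1 ∨ p2) ∧ (¬p2 ∨ ¬p1 ∨ p3 ∨ p2) ∧ (¬p2 ∨ ¬p1 ∨ p1 ∨ p2) ∧ (¬p2 ∨ p2) ∧ (¬p2 ∨ p3 ∨ p1) ∧ (¬p2 ∨ ¬p3 ∨ ¬p1)   — distribute ∨ over ∧
≡ (¬p2 ∨ p3 ∨ p1) ∧ (¬p2 ∨ ¬p3 ∨ ¬p1)   — simplify

(¬p2 ∨ p3 ∨ p1) ∧ (¬p2 ∨ ¬p3 ∨ ¬p1)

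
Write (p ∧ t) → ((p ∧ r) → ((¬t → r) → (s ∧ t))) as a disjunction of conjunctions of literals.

¬p ∨ ¬t ∨ ¬r ∨ (s ∧ t)

(p ∧ t) → ((p ∧ r) → ((¬t → r) → (s ∧ t)))
≡ ¬(p ∧ t) ∨ ((p ∧ r) → ((¬t → r) → (s ∧ t)))
≡ ¬(p ∧ t) ∨ ¬(p ∧ r) ∨ ((¬t → r) → (s ∧ t))
≡ ¬(p ∧ t) ∨ ¬(p ∧ r) ∨ ¬(¬t → r) ∨ (s ∧ t)
≡ ¬(p ∧ t) ∨ ¬(p ∧ r) ∨ ¬(¬¬t ∨ r) ∨ (s ∧ t)
≡ ¬p ∨ ¬t ∨ ¬(p ∧ r) ∨ ¬(¬¬t ∨ r) ∨ (s ∧ t)
≡ ¬p ∨ ¬t ∨ ¬p ∨ ¬r ∨ ¬(¬¬t ∨ r) ∨ (s ∧ t)
≡ ¬p ∨ ¬t ∨ ¬p ∨ ¬r ∨ (¬¬¬t ∧ ¬r) ∨ (s ∧ t)
≡ ¬p ∨ ¬t ∨ ¬p ∨ ¬r ∨ (¬t ∧ ¬r) ∨ (s ∧ t)
≡ ¬p ∨ ¬t ∨ ¬r ∨ (s ∧ t)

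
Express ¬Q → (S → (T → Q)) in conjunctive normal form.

¬Q → (S → (T → Q))
⇔ ¬¬Q ∨ (S → (T → Q))
⇔ ¬¬Q ∨ ¬S ∨ (T → Q)
⇔ ¬¬Q ∨ ¬S ∨ ¬T ∨ Q
⇔ Q ∨ ¬S ∨ ¬T ∨ Q
⇔ Q ∨ ¬S ∨ ¬T

Q ∨ ¬S ∨ ¬T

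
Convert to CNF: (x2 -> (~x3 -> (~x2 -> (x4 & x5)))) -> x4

(x2 -> (~x3 -> (~x2 -> (x4 & x5)))) -> x4
⇔ ~(x2 -> (~x3 -> (~x2 -> (x4 & x5)))) | x4   (eliminate ->)
⇔ ~(~x2 | (~x3 -> (~x2 -> (x4 & x5)))) | x4   (eliminate ->)
⇔ ~(~x2 | ~~x3 | (~x2 -> (x4 & x5))) | x4   (eliminate ->)
⇔ ~(~x2 | ~~x3 | ~~x2 | (x4 & x5)) | x4   (eliminate ->)
⇔ (~~x2 & ~~~x3 & ~~~x2 & ~(x4 & x5)) | x4   (De Morgan)
⇔ (x2 & ~~~x3 & ~~~x2 & ~(x4 & x5)) | x4   (double negation)
⇔ (x2 & ~x3 & ~~~x2 & ~(x4 & x5)) | x4   (double negation)
⇔ (x2 & ~x3 & ~x2 & ~(x4 & x5)) | x4   (double negation)
⇔ (x2 & ~x3 & ~x2 & (~x4 | ~x5)) | x4   (De Morgan)
⇔ (x2 | x4) & (~x3 | x4) & (~x2 | x4) & (~x4 | ~x5 | x4)   (distribute | over &)
⇔ (x2 | x4) & (~x3 | x4) & (~x2 | x4)   (simplify)

(x2 | x4) & (~x3 | x4) & (~x2 | x4)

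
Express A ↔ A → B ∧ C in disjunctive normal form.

B ∧ C ∧ A

A ↔ A → B ∧ C
≡ (A → (A → B ∧ C)) ∧ ((A → B ∧ C) → A)   — eliminate ↔
≡ (¬A ∨ (A → B ∧ C)) ∧ ((A → B ∧ C) → A)   — eliminate →
≡ (¬A ∨ ¬A ∨ B ∧ C) ∧ ((A → B ∧ C) → A)   — eliminate →
≡ (¬A ∨ ¬A ∨ B ∧ C) ∧ (¬(A → B ∧ C) ∨ A)   — eliminate →
≡ (¬A ∨ ¬A ∨ B ∧ C) ∧ (¬(¬A ∨ B ∧ C) ∨ A)   — eliminate →
≡ (¬A ∨ ¬A ∨ B ∧ C) ∧ (¬¬A ∧ ¬(B ∧ C) ∨ A)   — De Morgan
≡ (¬A ∨ ¬A ∨ B ∧ C) ∧ (A ∧ ¬(B ∧ C) ∨ A)   — double negation
≡ (¬A ∨ ¬A ∨ B ∧ C) ∧ (A ∧ (¬B ∨ ¬C) ∨ A)   — De Morgan
≡ ¬A ∧ A ∧ ¬B ∨ ¬A ∧ A ∧ ¬C ∨ ¬A ∧ A ∨ ¬A ∧ A ∧ ¬B ∨ ¬A ∧ A ∧ ¬C ∨ ¬A ∧ A ∨ B ∧ C ∧ A ∧ ¬B ∨ B ∧ C ∧ A ∧ ¬C ∨ B ∧ C ∧ A   — distribute ∧ over ∨
≡ B ∧ C ∧ A   — simplify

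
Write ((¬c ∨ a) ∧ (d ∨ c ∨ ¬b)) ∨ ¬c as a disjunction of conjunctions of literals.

((¬c ∨ a) ∧ (d ∨ c ∨ ¬b)) ∨ ¬c
≡ (¬c ∧ d) ∨ (¬c ∧ c) ∨ (¬c ∧ ¬b) ∨ (a ∧ d) ∨ (a ∧ c) ∨ (a ∧ ¬b) ∨ ¬c   (distribute ∧ over ∨)
≡ (a ∧ d) ∨ (a ∧ c) ∨ (a ∧ ¬b) ∨ ¬c   (simplify)

(a ∧ d) ∨ (a ∧ c) ∨ (a ∧ ¬b) ∨ ¬c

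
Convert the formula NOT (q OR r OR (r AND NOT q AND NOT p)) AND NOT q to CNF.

NOT (q OR r OR (r AND NOT q AND NOT p)) AND NOT q
= NOT q AND NOT r AND NOT (r AND NOT q AND NOT p) AND NOT q
= NOT q AND NOT r AND (NOT r OR NOT NOT q OR NOT NOT p) AND NOT q
= NOT q AND NOT r AND (NOT r OR q OR NOT NOT p) AND NOT q
= NOT q AND NOT r AND (NOT r OR q OR p) AND NOT q
= NOT q AND NOT r

NOT q AND NOT r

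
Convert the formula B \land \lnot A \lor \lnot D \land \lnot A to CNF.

B \land \lnot A \lor \lnot D \land \lnot A
≡ (B \lor \lnot D) \land (B \lor \lnot A) \land (\lnot A \lor \lnot D) \land (\lnot A \lor \lnot A)   — distribute \lor over \land
≡ (B \lor \lnot D) \land \lnot A   — simplify

(B \lor \lnot D) \land \lnot A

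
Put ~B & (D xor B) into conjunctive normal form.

~B & (D | B)

~B & (D xor B)
≡ ~B & (D | B) & ~(D & B)   — expand xor
≡ ~B & (D | B) & (~D | ~B)   — De Morgan
≡ ~B & (D | B)   — simplify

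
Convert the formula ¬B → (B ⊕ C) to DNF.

B ∨ (¬B ∧ C)

¬B → (B ⊕ C)
≡ ¬¬B ∨ (B ⊕ C)
≡ ¬¬B ∨ (B ∧ ¬C) ∨ (¬B ∧ C)
≡ B ∨ (B ∧ ¬C) ∨ (¬B ∧ C)
≡ B ∨ (¬B ∧ C)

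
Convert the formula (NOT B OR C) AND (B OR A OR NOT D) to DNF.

(NOT B OR C) AND (B OR A OR NOT D)
= (NOT B AND B) OR (NOT B AND A) OR (NOT B AND NOT D) OR (C AND B) OR (C AND A) OR (C AND NOT D)   [distribute AND over OR]
= (NOT B AND A) OR (NOT B AND NOT D) OR (C AND B) OR (C AND A) OR (C AND NOT D)   [simplify]

(NOT B AND A) OR (NOT B AND NOT D) OR (C AND B) OR (C AND A) OR (C AND NOT D)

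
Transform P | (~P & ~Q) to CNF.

P | ~Q

P | (~P & ~Q)
≡ (P | ~P) & (P | ~Q)   [distribute | over &]
≡ P | ~Q   [simplify]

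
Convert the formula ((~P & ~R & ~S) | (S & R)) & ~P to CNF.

(~R | S) & (~S | R) & ~P

((~P & ~R & ~S) | (S & R)) & ~P
≡ (~P | S) & (~P | R) & (~R | S) & (~R | R) & (~S | S) & (~S | R) & ~P   — distribute | over &
≡ (~R | S) & (~S | R) & ~P   — simplify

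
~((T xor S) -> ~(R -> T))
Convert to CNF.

~((T xor S) -> ~(R -> T))
≡ ~(~(T xor S) | ~(R -> T))   (eliminate ->)
≡ ~(~((T | S) & ~(T & S)) | ~(R -> T))   (expand xor)
≡ ~(~((T | S) & ~(T & S)) | ~(~R | T))   (eliminate ->)
≡ ~~((T | S) & ~(T & S)) & ~~(~R | T)   (De Morgan)
≡ (T | S) & ~(T & S) & ~~(~R | T)   (double negation)
≡ (T | S) & (~T | ~S) & ~~(~R | T)   (De Morgan)
≡ (T | S) & (~T | ~S) & (~R | T)   (double negation)

(T | S) & (~T | ~S) & (~R | T)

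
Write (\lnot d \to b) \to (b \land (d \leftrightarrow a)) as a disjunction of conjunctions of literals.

(\lnot d \land \lnot b) \lor (b \land \lnot d \land \lnot a) \lor (b \land a \land d)

(\lnot d \to b) \to (b \land (d \leftrightarrow a))
= \lnot (\lnot d \to b) \lor (b \land (d \leftrightarrow a))   — eliminate \to
= \lnot (\lnot \lnot d \lor b) \lor (b \land (d \leftrightarrow a))   — eliminate \to
= \lnot (\lnot \lnot d \lor b) \lor (b \land (d \to a) \land (a \to d))   — eliminate \leftrightarrow
= \lnot (\lnot \lnot d \lor b) \lor (b \land (\lnot d \lor a) \land (a \to d))   — eliminate \to
= \lnot (\lnot \lnot d \lor b) \lor (b \land (\lnot d \lor a) \land (\lnot a \lor d))   — eliminate \to
= (\lnot \lnot \lnot d \land \lnot b) \lor (b \land (\lnot d \lor a) \land (\lnot a \lor d))   — De Morgan
= (\lnot d \land \lnot b) \lor (b \land (\lnot d \lor a) \land (\lnot a \lor d))   — double negation
= (\lnot d \land \lnot b) \lor (b \land \lnot d \land \lnot a) \lor (b \land \lnot d \land d) \lor (b \land a \land \lnot a) \lor (b \land a \land d)   — distribute \land over \lor
= (\lnot d \land \lnot b) \lor (b \land \lnot d \land \lnot a) \lor (b \land a \land d)   — simplify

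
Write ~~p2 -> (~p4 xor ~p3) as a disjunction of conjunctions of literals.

~~p2 -> (~p4 xor ~p3)
= ~~~p2 | (~p4 xor ~p3)   [eliminate ->]
= ~~~p2 | (~p4 & ~~p3) | (~~p4 & ~p3)   [expand xor]
= ~p2 | (~p4 & ~~p3) | (~~p4 & ~p3)   [double negation]
= ~p2 | (~p4 & p3) | (~~p4 & ~p3)   [double negation]
= ~p2 | (~p4 & p3) | (p4 & ~p3)   [double negation]

~p2 | (~p4 & p3) | (p4 & ~p3)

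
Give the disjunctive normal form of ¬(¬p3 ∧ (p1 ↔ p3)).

¬(¬p3 ∧ (p1 ↔ p3))
≡ ¬(¬p3 ∧ (p1 → p3) ∧ (p3 → p1))   [eliminate ↔]
≡ ¬(¬p3 ∧ (¬p1 ∨ p3) ∧ (p3 → p1))   [eliminate →]
≡ ¬(¬p3 ∧ (¬p1 ∨ p3) ∧ (¬p3 ∨ p1))   [eliminate →]
≡ ¬¬p3 ∨ ¬(¬p1 ∨ p3) ∨ ¬(¬p3 ∨ p1)   [De Morgan]
≡ p3 ∨ ¬(¬p1 ∨ p3) ∨ ¬(¬p3 ∨ p1)   [double negation]
≡ p3 ∨ (¬¬p1 ∧ ¬p3) ∨ ¬(¬p3 ∨ p1)   [De Morgan]
≡ p3 ∨ (p1 ∧ ¬p3) ∨ ¬(¬p3 ∨ p1)   [double negation]
≡ p3 ∨ (p1 ∧ ¬p3) ∨ (¬¬p3 ∧ ¬p1)   [De Morgan]
≡ p3 ∨ (p1 ∧ ¬p3) ∨ (p3 ∧ ¬p1)   [double negation]
≡ p3 ∨ (p1 ∧ ¬p3)   [simplify]

p3 ∨ (p1 ∧ ¬p3)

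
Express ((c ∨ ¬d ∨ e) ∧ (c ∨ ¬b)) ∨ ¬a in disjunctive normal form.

((c ∨ ¬d ∨ e) ∧ (c ∨ ¬b)) ∨ ¬a
≡ (c ∧ c) ∨ (c ∧ ¬b) ∨ (¬d ∧ c) ∨ (¬d ∧ ¬b) ∨ (e ∧ c) ∨ (e ∧ ¬b) ∨ ¬a   — distribute ∧ over ∨
≡ c ∨ (¬d ∧ ¬b) ∨ (e ∧ ¬b) ∨ ¬a   — simplify

c ∨ (¬d ∧ ¬b) ∨ (e ∧ ¬b) ∨ ¬a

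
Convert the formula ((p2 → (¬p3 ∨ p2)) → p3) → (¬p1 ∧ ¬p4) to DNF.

((p2 → (¬p3 ∨ p2)) → p3) → (¬p1 ∧ ¬p4)
≡ ¬((p2 → (¬p3 ∨ p2)) → p3) ∨ (¬p1 ∧ ¬p4)   [eliminate →]
≡ ¬(¬(p2 → (¬p3 ∨ p2)) ∨ p3) ∨ (¬p1 ∧ ¬p4)   [eliminate →]
≡ ¬(¬(¬p2 ∨ ¬p3 ∨ p2) ∨ p3) ∨ (¬p1 ∧ ¬p4)   [eliminate →]
≡ (¬¬(¬p2 ∨ ¬p3 ∨ p2) ∧ ¬p3) ∨ (¬p1 ∧ ¬p4)   [De Morgan]
≡ ((¬p2 ∨ ¬p3 ∨ p2) ∧ ¬p3) ∨ (¬p1 ∧ ¬p4)   [double negation]
≡ (¬p2 ∧ ¬p3) ∨ (¬p3 ∧ ¬p3) ∨ (p2 ∧ ¬p3) ∨ (¬p1 ∧ ¬p4)   [distribute ∧ over ∨]
≡ ¬p3 ∨ (¬p1 ∧ ¬p4)   [simplify]

¬p3 ∨ (¬p1 ∧ ¬p4)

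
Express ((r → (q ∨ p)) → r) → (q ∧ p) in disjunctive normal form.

¬r ∨ (q ∧ p)

((r → (q ∨ p)) → r) → (q ∧ p)
≡ ¬((r → (q ∨ p)) → r) ∨ (q ∧ p)   [eliminate →]
≡ ¬(¬(r → (q ∨ p)) ∨ r) ∨ (q ∧ p)   [eliminate →]
≡ ¬(¬(¬r ∨ q ∨ p) ∨ r) ∨ (q ∧ p)   [eliminate →]
≡ (¬¬(¬r ∨ q ∨ p) ∧ ¬r) ∨ (q ∧ p)   [De Morgan]
≡ ((¬r ∨ q ∨ p) ∧ ¬r) ∨ (q ∧ p)   [double negation]
≡ (¬r ∧ ¬r) ∨ (q ∧ ¬r) ∨ (p ∧ ¬r) ∨ (q ∧ p)   [distribute ∧ over ∨]
≡ ¬r ∨ (q ∧ p)   [simplify]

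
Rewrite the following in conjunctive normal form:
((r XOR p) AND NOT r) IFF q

((r XOR p) AND NOT r) IFF q
≡ (((r XOR p) AND NOT r) IMPLIES q) AND (q IMPLIES ((r XOR p) AND NOT r))   [eliminate IFF]
≡ (NOT ((r XOR p) AND NOT r) OR q) AND (q IMPLIES ((r XOR p) AND NOT r))   [eliminate IMPLIES]
≡ (NOT ((r OR p) AND NOT (r AND p) AND NOT r) OR q) AND (q IMPLIES ((r XOR p) AND NOT r))   [expand XOR]
≡ (NOT ((r OR p) AND NOT (r AND p) AND NOT r) OR q) AND (NOT q OR ((r XOR p) AND NOT r))   [eliminate IMPLIES]
≡ (NOT ((r OR p) AND NOT (r AND p) AND NOT r) OR q) AND (NOT q OR ((r OR p) AND NOT (r AND p) AND NOT r))   [expand XOR]
≡ (NOT (r OR p) OR NOT NOT (r AND p) OR NOT NOT r OR q) AND (NOT q OR ((r OR p) AND NOT (r AND p) AND NOT r))   [De Morgan]
≡ ((NOT r AND NOT p) OR NOT NOT (r AND p) OR NOT NOT r OR q) AND (NOT q OR ((r OR p) AND NOT (r AND p) AND NOT r))   [De Morgan]
≡ ((NOT r AND NOT p) OR (r AND p) OR NOT NOT r OR q) AND (NOT q OR ((r OR p) AND NOT (r AND p) AND NOT r))   [double negation]
≡ ((NOT r AND NOT p) OR (r AND p) OR r OR q) AND (NOT q OR ((r OR p) AND NOT (r AND p) AND NOT r))   [double negation]
≡ ((NOT r AND NOT p) OR (r AND p) OR r OR q) AND (NOT q OR ((r OR p) AND (NOT r OR NOT p) AND NOT r))   [De Morgan]
≡ (NOT r OR r OR r OR q) AND (NOT r OR p OR r OR q) AND (NOT p OR r OR r OR q) AND (NOT p OR p OR r OR q) AND (NOT q OR r OR p) AND (NOT q OR NOT r OR NOT p) AND (NOT q OR NOT r)   [distribute OR over AND]
≡ (NOT p OR r OR q) AND (NOT q OR r OR p) AND (NOT q OR NOT r)   [simplify]

(NOT p OR r OR q) AND (NOT q OR r OR p) AND (NOT q OR NOT r)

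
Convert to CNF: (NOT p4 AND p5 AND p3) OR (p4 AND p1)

(NOT p4 OR p1) AND (p5 OR p4) AND (p5 OR p1) AND (p3 OR p4) AND (p3 OR p1)

(NOT p4 AND p5 AND p3) OR (p4 AND p1)
≡ (NOT p4 OR p4) AND (NOT p4 OR p1) AND (p5 OR p4) AND (p5 OR p1) AND (p3 OR p4) AND (p3 OR p1)   — distribute OR over AND
≡ (NOT p4 OR p1) AND (p5 OR p4) AND (p5 OR p1) AND (p3 OR p4) AND (p3 OR p1)   — simplify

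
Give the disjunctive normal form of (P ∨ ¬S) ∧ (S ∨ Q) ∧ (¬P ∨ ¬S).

¬S ∧ Q

(P ∨ ¬S) ∧ (S ∨ Q) ∧ (¬P ∨ ¬S)
≡ (P ∧ S ∧ ¬P) ∨ (P ∧ S ∧ ¬S) ∨ (P ∧ Q ∧ ¬P) ∨ (P ∧ Q ∧ ¬S) ∨ (¬S ∧ S ∧ ¬P) ∨ (¬S ∧ S ∧ ¬S) ∨ (¬S ∧ Q ∧ ¬P) ∨ (¬S ∧ Q ∧ ¬S)
≡ ¬S ∧ Q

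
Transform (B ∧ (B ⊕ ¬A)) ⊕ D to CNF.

(B ∨ D) ∧ (¬B ∨ A ∨ D) ∧ (¬B ∨ ¬A ∨ ¬D)

(B ∧ (B ⊕ ¬A)) ⊕ D
≡ ((B ∧ (B ⊕ ¬A)) ∨ D) ∧ ¬(B ∧ (B ⊕ ¬A) ∧ D)   (expand ⊕)
≡ ((B ∧ (B ∨ ¬A) ∧ ¬(B ∧ ¬A)) ∨ D) ∧ ¬(B ∧ (B ⊕ ¬A) ∧ D)   (expand ⊕)
≡ ((B ∧ (B ∨ ¬A) ∧ ¬(B ∧ ¬A)) ∨ D) ∧ ¬(B ∧ (B ∨ ¬A) ∧ ¬(B ∧ ¬A) ∧ D)   (expand ⊕)
≡ ((B ∧ (B ∨ ¬A) ∧ (¬B ∨ ¬¬A)) ∨ D) ∧ ¬(B ∧ (B ∨ ¬A) ∧ ¬(B ∧ ¬A) ∧ D)   (De Morgan)
≡ ((B ∧ (B ∨ ¬A) ∧ (¬B ∨ A)) ∨ D) ∧ ¬(B ∧ (B ∨ ¬A) ∧ ¬(B ∧ ¬A) ∧ D)   (double negation)
≡ ((B ∧ (B ∨ ¬A) ∧ (¬B ∨ A)) ∨ D) ∧ (¬B ∨ ¬(B ∨ ¬A) ∨ ¬¬(B ∧ ¬A) ∨ ¬D)   (De Morgan)
≡ ((B ∧ (B ∨ ¬A) ∧ (¬B ∨ A)) ∨ D) ∧ (¬B ∨ (¬B ∧ ¬¬A) ∨ ¬¬(B ∧ ¬A) ∨ ¬D)   (De Morgan)
≡ ((B ∧ (B ∨ ¬A) ∧ (¬B ∨ A)) ∨ D) ∧ (¬B ∨ (¬B ∧ A) ∨ ¬¬(B ∧ ¬A) ∨ ¬D)   (double negation)
≡ ((B ∧ (B ∨ ¬A) ∧ (¬B ∨ A)) ∨ D) ∧ (¬B ∨ (¬B ∧ A) ∨ (B ∧ ¬A) ∨ ¬D)   (double negation)
≡ (B ∨ D) ∧ (B ∨ ¬A ∨ D) ∧ (¬B ∨ A ∨ D) ∧ (¬B ∨ ¬B ∨ B ∨ ¬D) ∧ (¬B ∨ ¬B ∨ ¬A ∨ ¬D) ∧ (¬B ∨ A ∨ B ∨ ¬D) ∧ (¬B ∨ A ∨ ¬A ∨ ¬D)   (distribute ∨ over ∧)
≡ (B ∨ D) ∧ (¬B ∨ A ∨ D) ∧ (¬B ∨ ¬A ∨ ¬D)   (simplify)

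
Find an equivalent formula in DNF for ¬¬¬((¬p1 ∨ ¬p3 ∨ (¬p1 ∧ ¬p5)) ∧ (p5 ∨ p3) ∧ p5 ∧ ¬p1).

¬¬¬((¬p1 ∨ ¬p3 ∨ (¬p1 ∧ ¬p5)) ∧ (p5 ∨ p3) ∧ p5 ∧ ¬p1)
= ¬((¬p1 ∨ ¬p3 ∨ (¬p1 ∧ ¬p5)) ∧ (p5 ∨ p3) ∧ p5 ∧ ¬p1)
= ¬(¬p1 ∨ ¬p3 ∨ (¬p1 ∧ ¬p5)) ∨ ¬(p5 ∨ p3) ∨ ¬p5 ∨ ¬¬p1
= (¬¬p1 ∧ ¬¬p3 ∧ ¬(¬p1 ∧ ¬p5)) ∨ ¬(p5 ∨ p3) ∨ ¬p5 ∨ ¬¬p1
= (p1 ∧ ¬¬p3 ∧ ¬(¬p1 ∧ ¬p5)) ∨ ¬(p5 ∨ p3) ∨ ¬p5 ∨ ¬¬p1
= (p1 ∧ p3 ∧ ¬(¬p1 ∧ ¬p5)) ∨ ¬(p5 ∨ p3) ∨ ¬p5 ∨ ¬¬p1
= (p1 ∧ p3 ∧ (¬¬p1 ∨ ¬¬p5)) ∨ ¬(p5 ∨ p3) ∨ ¬p5 ∨ ¬¬p1
= (p1 ∧ p3 ∧ (p1 ∨ ¬¬p5)) ∨ ¬(p5 ∨ p3) ∨ ¬p5 ∨ ¬¬p1
= (p1 ∧ p3 ∧ (p1 ∨ p5)) ∨ ¬(p5 ∨ p3) ∨ ¬p5 ∨ ¬¬p1
= (p1 ∧ p3 ∧ (p1 ∨ p5)) ∨ (¬p5 ∧ ¬p3) ∨ ¬p5 ∨ ¬¬p1
= (p1 ∧ p3 ∧ (p1 ∨ p5)) ∨ (¬p5 ∧ ¬p3) ∨ ¬p5 ∨ p1
= (p1 ∧ p3 ∧ p1) ∨ (p1 ∧ p3 ∧ p5) ∨ (¬p5 ∧ ¬p3) ∨ ¬p5 ∨ p1
= ¬p5 ∨ p1

¬p5 ∨ p1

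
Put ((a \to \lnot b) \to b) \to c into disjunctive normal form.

((a \to \lnot b) \to b) \to c
≡ \lnot ((a \to \lnot b) \to b) \lor c
≡ \lnot (\lnot (a \to \lnot b) \lor b) \lor c
≡ \lnot (\lnot (\lnot a \lor \lnot b) \lor b) \lor c
≡ (\lnot \lnot (\lnot a \lor \lnot b) \land \lnot b) \lor c
≡ ((\lnot a \lor \lnot b) \land \lnot b) \lor c
≡ (\lnot a \land \lnot b) \lor (\lnot b \land \lnot b) \lor c
≡ \lnot b \lor c

\lnot b \lor c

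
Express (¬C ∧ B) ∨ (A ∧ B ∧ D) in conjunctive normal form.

(¬C ∧ B) ∨ (A ∧ B ∧ D)
= (¬C ∨ A) ∧ (¬C ∨ B) ∧ (¬C ∨ D) ∧ (B ∨ A) ∧ (B ∨ B) ∧ (B ∨ D)   (distribute ∨ over ∧)
= (¬C ∨ A) ∧ (¬C ∨ D) ∧ B   (simplify)

(¬C ∨ A) ∧ (¬C ∨ D) ∧ B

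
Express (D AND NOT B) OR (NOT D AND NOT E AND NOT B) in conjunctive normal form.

(D AND NOT B) OR (NOT D AND NOT E AND NOT B)
≡ (D OR NOT D) AND (D OR NOT E) AND (D OR NOT B) AND (NOT B OR NOT D) AND (NOT B OR NOT E) AND (NOT B OR NOT B)   (distribute OR over AND)
≡ (D OR NOT E) AND NOT B   (simplify)

(D OR NOT E) AND NOT B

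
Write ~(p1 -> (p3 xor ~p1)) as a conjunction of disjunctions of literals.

~(p1 -> (p3 xor ~p1))
⇔ ~(~p1 | (p3 xor ~p1))   [eliminate ->]
⇔ ~(~p1 | ((p3 | ~p1) & ~(p3 & ~p1)))   [expand xor]
⇔ ~~p1 & ~((p3 | ~p1) & ~(p3 & ~p1))   [De Morgan]
⇔ p1 & ~((p3 | ~p1) & ~(p3 & ~p1))   [double negation]
⇔ p1 & (~(p3 | ~p1) | ~~(p3 & ~p1))   [De Morgan]
⇔ p1 & ((~p3 & ~~p1) | ~~(p3 & ~p1))   [De Morgan]
⇔ p1 & ((~p3 & p1) | ~~(p3 & ~p1))   [double negation]
⇔ p1 & ((~p3 & p1) | (p3 & ~p1))   [double negation]
⇔ p1 & (~p3 | p3) & (~p3 | ~p1) & (p1 | p3) & (p1 | ~p1)   [distribute | over &]
⇔ p1 & (~p3 | ~p1)   [simplify]

p1 & (~p3 | ~p1)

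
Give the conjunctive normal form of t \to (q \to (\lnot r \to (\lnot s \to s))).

\lnot t \lor \lnot q \lor r \lor s

t \to (q \to (\lnot r \to (\lnot s \to s)))
≡ \lnot t \lor (q \to (\lnot r \to (\lnot s \to s)))   (eliminate \to)
≡ \lnot t \lor \lnot q \lor (\lnot r \to (\lnot s \to s))   (eliminate \to)
≡ \lnot t \lor \lnot q \lor \lnot \lnot r \lor (\lnot s \to s)   (eliminate \to)
≡ \lnot t \lor \lnot q \lor \lnot \lnot r \lor \lnot \lnot s \lor s   (eliminate \to)
≡ \lnot t \lor \lnot q \lor r \lor \lnot \lnot s \lor s   (double negation)
≡ \lnot t \lor \lnot q \lor r \lor s \lor s   (double negation)
≡ \lnot t \lor \lnot q \lor r \lor s   (simplify)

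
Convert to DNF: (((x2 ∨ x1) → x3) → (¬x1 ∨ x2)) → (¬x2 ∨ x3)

(((x2 ∨ x1) → x3) → (¬x1 ∨ x2)) → (¬x2 ∨ x3)
≡ ¬(((x2 ∨ x1) → x3) → (¬x1 ∨ x2)) ∨ ¬x2 ∨ x3   — eliminate →
≡ ¬(¬((x2 ∨ x1) → x3) ∨ ¬x1 ∨ x2) ∨ ¬x2 ∨ x3   — eliminate →
≡ ¬(¬(¬(x2 ∨ x1) ∨ x3) ∨ ¬x1 ∨ x2) ∨ ¬x2 ∨ x3   — eliminate →
≡ (¬¬(¬(x2 ∨ x1) ∨ x3) ∧ ¬¬x1 ∧ ¬x2) ∨ ¬x2 ∨ x3   — De Morgan
≡ ((¬(x2 ∨ x1) ∨ x3) ∧ ¬¬x1 ∧ ¬x2) ∨ ¬x2 ∨ x3   — double negation
≡ (((¬x2 ∧ ¬x1) ∨ x3) ∧ ¬¬x1 ∧ ¬x2) ∨ ¬x2 ∨ x3   — De Morgan
≡ (((¬x2 ∧ ¬x1) ∨ x3) ∧ x1 ∧ ¬x2) ∨ ¬x2 ∨ x3   — double negation
≡ (¬x2 ∧ ¬x1 ∧ x1 ∧ ¬x2) ∨ (x3 ∧ x1 ∧ ¬x2) ∨ ¬x2 ∨ x3   — distribute ∧ over ∨
≡ ¬x2 ∨ x3   — simplify

¬x2 ∨ x3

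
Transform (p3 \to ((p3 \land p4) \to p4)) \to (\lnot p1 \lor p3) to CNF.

p3 \lor \lnot p1

(p3 \to ((p3 \land p4) \to p4)) \to (\lnot p1 \lor p3)
≡ \lnot (p3 \to ((p3 \land p4) \to p4)) \lor \lnot p1 \lor p3   [eliminate \to]
≡ \lnot (\lnot p3 \lor ((p3 \land p4) \to p4)) \lor \lnot p1 \lor p3   [eliminate \to]
≡ \lnot (\lnot p3 \lor \lnot (p3 \land p4) \lor p4) \lor \lnot p1 \lor p3   [eliminate \to]
≡ (\lnot \lnot p3 \land \lnot \lnot (p3 \land p4) \land \lnot p4) \lor \lnot p1 \lor p3   [De Morgan]
≡ (p3 \land \lnot \lnot (p3 \land p4) \land \lnot p4) \lor \lnot p1 \lor p3   [double negation]
≡ (p3 \land p3 \land p4 \land \lnot p4) \lor \lnot p1 \lor p3   [double negation]
≡ (p3 \lor \lnot p1 \lor p3) \land (p3 \lor \lnot p1 \lor p3) \land (p4 \lor \lnot p1 \lor p3) \land (\lnot p4 \lor \lnot p1 \lor p3)   [distribute \lor over \land]
≡ p3 \lor \lnot p1   [simplify]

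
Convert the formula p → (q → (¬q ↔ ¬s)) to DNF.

¬p ∨ ¬q ∨ (q ∧ s)

p → (q → (¬q ↔ ¬s))
≡ ¬p ∨ (q → (¬q ↔ ¬s))   [eliminate →]
≡ ¬p ∨ ¬q ∨ (¬q ↔ ¬s)   [eliminate →]
≡ ¬p ∨ ¬q ∨ ((¬q → ¬s) ∧ (¬s → ¬q))   [eliminate ↔]
≡ ¬p ∨ ¬q ∨ ((¬¬q ∨ ¬s) ∧ (¬s → ¬q))   [eliminate →]
≡ ¬p ∨ ¬q ∨ ((¬¬q ∨ ¬s) ∧ (¬¬s ∨ ¬q))   [eliminate →]
≡ ¬p ∨ ¬q ∨ ((q ∨ ¬s) ∧ (¬¬s ∨ ¬q))   [double negation]
≡ ¬p ∨ ¬q ∨ ((q ∨ ¬s) ∧ (s ∨ ¬q))   [double negation]
≡ ¬p ∨ ¬q ∨ (q ∧ s) ∨ (q ∧ ¬q) ∨ (¬s ∧ s) ∨ (¬s ∧ ¬q)   [distribute ∧ over ∨]
≡ ¬p ∨ ¬q ∨ (q ∧ s)   [simplify]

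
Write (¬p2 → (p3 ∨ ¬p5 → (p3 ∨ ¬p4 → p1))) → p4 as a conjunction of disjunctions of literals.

(¬p2 → (p3 ∨ ¬p5 → (p3 ∨ ¬p4 → p1))) → p4
= ¬(¬p2 → (p3 ∨ ¬p5 → (p3 ∨ ¬p4 → p1))) ∨ p4
= ¬(¬¬p2 ∨ (p3 ∨ ¬p5 → (p3 ∨ ¬p4 → p1))) ∨ p4
= ¬(¬¬p2 ∨ ¬(p3 ∨ ¬p5) ∨ (p3 ∨ ¬p4 → p1)) ∨ p4
= ¬(¬¬p2 ∨ ¬(p3 ∨ ¬p5) ∨ ¬(p3 ∨ ¬p4) ∨ p1) ∨ p4
= ¬¬¬p2 ∧ ¬¬(p3 ∨ ¬p5) ∧ ¬¬(p3 ∨ ¬p4) ∧ ¬p1 ∨ p4
= ¬p2 ∧ ¬¬(p3 ∨ ¬p5) ∧ ¬¬(p3 ∨ ¬p4) ∧ ¬p1 ∨ p4
= ¬p2 ∧ (p3 ∨ ¬p5) ∧ ¬¬(p3 ∨ ¬p4) ∧ ¬p1 ∨ p4
= ¬p2 ∧ (p3 ∨ ¬p5) ∧ (p3 ∨ ¬p4) ∧ ¬p1 ∨ p4
= (¬p2 ∨ p4) ∧ (p3 ∨ ¬p5 ∨ p4) ∧ (p3 ∨ ¬p4 ∨ p4) ∧ (¬p1 ∨ p4)
= (¬p2 ∨ p4) ∧ (p3 ∨ ¬p5 ∨ p4) ∧ (¬p1 ∨ p4)

(¬p2 ∨ p4) ∧ (p3 ∨ ¬p5 ∨ p4) ∧ (¬p1 ∨ p4)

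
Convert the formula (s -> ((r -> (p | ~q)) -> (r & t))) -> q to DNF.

(s -> ((r -> (p | ~q)) -> (r & t))) -> q
≡ ~(s -> ((r -> (p | ~q)) -> (r & t))) | q   [eliminate ->]
≡ ~(~s | ((r -> (p | ~q)) -> (r & t))) | q   [eliminate ->]
≡ ~(~s | ~(r -> (p | ~q)) | (r & t)) | q   [eliminate ->]
≡ ~(~s | ~(~r | p | ~q) | (r & t)) | q   [eliminate ->]
≡ (~~s & ~~(~r | p | ~q) & ~(r & t)) | q   [De Morgan]
≡ (s & ~~(~r | p | ~q) & ~(r & t)) | q   [double negation]
≡ (s & (~r | p | ~q) & ~(r & t)) | q   [double negation]
≡ (s & (~r | p | ~q) & (~r | ~t)) | q   [De Morgan]
≡ (s & ~r & ~r) | (s & ~r & ~t) | (s & p & ~r) | (s & p & ~t) | (s & ~q & ~r) | (s & ~q & ~t) | q   [distribute & over |]
≡ (s & ~r) | (s & p & ~t) | (s & ~q & ~t) | q   [simplify]

(s & ~r) | (s & p & ~t) | (s & ~q & ~t) | q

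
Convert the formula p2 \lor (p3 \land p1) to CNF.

(p2 \lor p3) \land (p2 \lor p1)

p2 \lor (p3 \land p1)
⇔ (p2 \lor p3) \land (p2 \lor p1)   — distribute \lor over \land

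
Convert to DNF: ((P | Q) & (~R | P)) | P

P | (Q & ~R)

((P | Q) & (~R | P)) | P
= (P & ~R) | (P & P) | (Q & ~R) | (Q & P) | P   — distribute & over |
= P | (Q & ~R)   — simplify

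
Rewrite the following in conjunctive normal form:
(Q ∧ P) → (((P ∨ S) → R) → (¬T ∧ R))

¬Q ∨ ¬P ∨ ¬R ∨ ¬T

(Q ∧ P) → (((P ∨ S) → R) → (¬T ∧ R))
≡ ¬(Q ∧ P) ∨ (((P ∨ S) → R) → (¬T ∧ R))   [eliminate →]
≡ ¬(Q ∧ P) ∨ ¬((P ∨ S) → R) ∨ (¬T ∧ R)   [eliminate →]
≡ ¬(Q ∧ P) ∨ ¬(¬(P ∨ S) ∨ R) ∨ (¬T ∧ R)   [eliminate →]
≡ ¬Q ∨ ¬P ∨ ¬(¬(P ∨ S) ∨ R) ∨ (¬T ∧ R)   [De Morgan]
≡ ¬Q ∨ ¬P ∨ (¬¬(P ∨ S) ∧ ¬R) ∨ (¬T ∧ R)   [De Morgan]
≡ ¬Q ∨ ¬P ∨ ((P ∨ S) ∧ ¬R) ∨ (¬T ∧ R)   [double negation]
≡ (¬Q ∨ ¬P ∨ P ∨ S ∨ ¬T) ∧ (¬Q ∨ ¬P ∨ P ∨ S ∨ R) ∧ (¬Q ∨ ¬P ∨ ¬R ∨ ¬T) ∧ (¬Q ∨ ¬P ∨ ¬R ∨ R)   [distribute ∨ over ∧]
≡ ¬Q ∨ ¬P ∨ ¬R ∨ ¬T   [simplify]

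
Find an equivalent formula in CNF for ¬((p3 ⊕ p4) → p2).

¬((p3 ⊕ p4) → p2)
⇔ ¬(¬(p3 ⊕ p4) ∨ p2)
⇔ ¬(¬((p3 ∨ p4) ∧ ¬(p3 ∧ p4)) ∨ p2)
⇔ ¬¬((p3 ∨ p4) ∧ ¬(p3 ∧ p4)) ∧ ¬p2
⇔ (p3 ∨ p4) ∧ ¬(p3 ∧ p4) ∧ ¬p2
⇔ (p3 ∨ p4) ∧ (¬p3 ∨ ¬p4) ∧ ¬p2

(p3 ∨ p4) ∧ (¬p3 ∨ ¬p4) ∧ ¬p2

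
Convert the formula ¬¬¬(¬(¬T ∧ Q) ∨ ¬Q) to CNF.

¬¬¬(¬(¬T ∧ Q) ∨ ¬Q)
≡ ¬(¬(¬T ∧ Q) ∨ ¬Q)
≡ ¬¬(¬T ∧ Q) ∧ ¬¬Q
≡ ¬T ∧ Q ∧ ¬¬Q
≡ ¬T ∧ Q ∧ Q
≡ ¬T ∧ Q

¬T ∧ Q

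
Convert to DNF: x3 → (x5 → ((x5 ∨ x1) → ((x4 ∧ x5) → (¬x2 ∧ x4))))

¬x3 ∨ ¬x5 ∨ ¬x4 ∨ (¬x2 ∧ x4)

x3 → (x5 → ((x5 ∨ x1) → ((x4 ∧ x5) → (¬x2 ∧ x4))))
= ¬x3 ∨ (x5 → ((x5 ∨ x1) → ((x4 ∧ x5) → (¬x2 ∧ x4))))   [eliminate →]
= ¬x3 ∨ ¬x5 ∨ ((x5 ∨ x1) → ((x4 ∧ x5) → (¬x2 ∧ x4)))   [eliminate →]
= ¬x3 ∨ ¬x5 ∨ ¬(x5 ∨ x1) ∨ ((x4 ∧ x5) → (¬x2 ∧ x4))   [eliminate →]
= ¬x3 ∨ ¬x5 ∨ ¬(x5 ∨ x1) ∨ ¬(x4 ∧ x5) ∨ (¬x2 ∧ x4)   [eliminate →]
= ¬x3 ∨ ¬x5 ∨ (¬x5 ∧ ¬x1) ∨ ¬(x4 ∧ x5) ∨ (¬x2 ∧ x4)   [De Morgan]
= ¬x3 ∨ ¬x5 ∨ (¬x5 ∧ ¬x1) ∨ ¬x4 ∨ ¬x5 ∨ (¬x2 ∧ x4)   [De Morgan]
= ¬x3 ∨ ¬x5 ∨ ¬x4 ∨ (¬x2 ∧ x4)   [simplify]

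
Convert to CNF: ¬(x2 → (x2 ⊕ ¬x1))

¬(x2 → (x2 ⊕ ¬x1))
= ¬(¬x2 ∨ (x2 ⊕ ¬x1))   [eliminate →]
= ¬(¬x2 ∨ ((x2 ∨ ¬x1) ∧ ¬(x2 ∧ ¬x1)))   [expand ⊕]
= ¬¬x2 ∧ ¬((x2 ∨ ¬x1) ∧ ¬(x2 ∧ ¬x1))   [De Morgan]
= x2 ∧ ¬((x2 ∨ ¬x1) ∧ ¬(x2 ∧ ¬x1))   [double negation]
= x2 ∧ (¬(x2 ∨ ¬x1) ∨ ¬¬(x2 ∧ ¬x1))   [De Morgan]
= x2 ∧ ((¬x2 ∧ ¬¬x1) ∨ ¬¬(x2 ∧ ¬x1))   [De Morgan]
= x2 ∧ ((¬x2 ∧ x1) ∨ ¬¬(x2 ∧ ¬x1))   [double negation]
= x2 ∧ ((¬x2 ∧ x1) ∨ (x2 ∧ ¬x1))   [double negation]
= x2 ∧ (¬x2 ∨ x2) ∧ (¬x2 ∨ ¬x1) ∧ (x1 ∨ x2) ∧ (x1 ∨ ¬x1)   [distribute ∨ over ∧]
= x2 ∧ (¬x2 ∨ ¬x1)   [simplify]

x2 ∧ (¬x2 ∨ ¬x1)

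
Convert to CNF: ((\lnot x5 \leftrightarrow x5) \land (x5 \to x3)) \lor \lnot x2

((\lnot x5 \leftrightarrow x5) \land (x5 \to x3)) \lor \lnot x2
⇔ ((\lnot x5 \to x5) \land (x5 \to \lnot x5) \land (x5 \to x3)) \lor \lnot x2   — eliminate \leftrightarrow
⇔ ((\lnot \lnot x5 \lor x5) \land (x5 \to \lnot x5) \land (x5 \to x3)) \lor \lnot x2   — eliminate \to
⇔ ((\lnot \lnot x5 \lor x5) \land (\lnot x5 \lor \lnot x5) \land (x5 \to x3)) \lor \lnot x2   — eliminate \to
⇔ ((\lnot \lnot x5 \lor x5) \land (\lnot x5 \lor \lnot x5) \land (\lnot x5 \lor x3)) \lor \lnot x2   — eliminate \to
⇔ ((x5 \lor x5) \land (\lnot x5 \lor \lnot x5) \land (\lnot x5 \lor x3)) \lor \lnot x2   — double negation
⇔ (x5 \lor x5 \lor \lnot x2) \land (\lnot x5 \lor \lnot x5 \lor \lnot x2) \land (\lnot x5 \lor x3 \lor \lnot x2)   — distribute \lor over \land
⇔ (x5 \lor \lnot x2) \land (\lnot x5 \lor \lnot x2)   — simplify

(x5 \lor \lnot x2) \land (\lnot x5 \lor \lnot x2)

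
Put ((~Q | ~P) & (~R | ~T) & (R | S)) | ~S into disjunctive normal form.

(~Q & ~R & S) | (~Q & ~T & R) | (~Q & ~T & S) | (~P & ~R & S) | (~P & ~T & R) | (~P & ~T & S) | ~S

((~Q | ~P) & (~R | ~T) & (R | S)) | ~S
⇔ (~Q & ~R & R) | (~Q & ~R & S) | (~Q & ~T & R) | (~Q & ~T & S) | (~P & ~R & R) | (~P & ~R & S) | (~P & ~T & R) | (~P & ~T & S) | ~S   — distribute & over |
⇔ (~Q & ~R & S) | (~Q & ~T & R) | (~Q & ~T & S) | (~P & ~R & S) | (~P & ~T & R) | (~P & ~T & S) | ~S   — simplify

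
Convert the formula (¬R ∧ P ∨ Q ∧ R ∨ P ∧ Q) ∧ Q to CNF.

(P ∨ R) ∧ Q

(¬R ∧ P ∨ Q ∧ R ∨ P ∧ Q) ∧ Q
≡ (¬R ∨ Q ∨ P) ∧ (¬R ∨ Q ∨ Q) ∧ (¬R ∨ R ∨ P) ∧ (¬R ∨ R ∨ Q) ∧ (P ∨ Q ∨ P) ∧ (P ∨ Q ∨ Q) ∧ (P ∨ R ∨ P) ∧ (P ∨ R ∨ Q) ∧ Q   [distribute ∨ over ∧]
≡ (P ∨ R) ∧ Q   [simplify]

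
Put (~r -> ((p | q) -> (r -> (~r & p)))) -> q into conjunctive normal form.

(~r | q) & (p | q) & (r | q)

(~r -> ((p | q) -> (r -> (~r & p)))) -> q
≡ ~(~r -> ((p | q) -> (r -> (~r & p)))) | q   (eliminate ->)
≡ ~(~~r | ((p | q) -> (r -> (~r & p)))) | q   (eliminate ->)
≡ ~(~~r | ~(p | q) | (r -> (~r & p))) | q   (eliminate ->)
≡ ~(~~r | ~(p | q) | ~r | (~r & p)) | q   (eliminate ->)
≡ (~~~r & ~~(p | q) & ~~r & ~(~r & p)) | q   (De Morgan)
≡ (~r & ~~(p | q) & ~~r & ~(~r & p)) | q   (double negation)
≡ (~r & (p | q) & ~~r & ~(~r & p)) | q   (double negation)
≡ (~r & (p | q) & r & ~(~r & p)) | q   (double negation)
≡ (~r & (p | q) & r & (~~r | ~p)) | q   (De Morgan)
≡ (~r & (p | q) & r & (r | ~p)) | q   (double negation)
≡ (~r | q) & (p | q | q) & (r | q) & (r | ~p | q)   (distribute | over &)
≡ (~r | q) & (p | q) & (r | q)   (simplify)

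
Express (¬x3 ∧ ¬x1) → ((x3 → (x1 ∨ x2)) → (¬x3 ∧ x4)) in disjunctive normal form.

x3 ∨ x1 ∨ (¬x3 ∧ x4)

(¬x3 ∧ ¬x1) → ((x3 → (x1 ∨ x2)) → (¬x3 ∧ x4))
= ¬(¬x3 ∧ ¬x1) ∨ ((x3 → (x1 ∨ x2)) → (¬x3 ∧ x4))   [eliminate →]
= ¬(¬x3 ∧ ¬x1) ∨ ¬(x3 → (x1 ∨ x2)) ∨ (¬x3 ∧ x4)   [eliminate →]
= ¬(¬x3 ∧ ¬x1) ∨ ¬(¬x3 ∨ x1 ∨ x2) ∨ (¬x3 ∧ x4)   [eliminate →]
= ¬¬x3 ∨ ¬¬x1 ∨ ¬(¬x3 ∨ x1 ∨ x2) ∨ (¬x3 ∧ x4)   [De Morgan]
= x3 ∨ ¬¬x1 ∨ ¬(¬x3 ∨ x1 ∨ x2) ∨ (¬x3 ∧ x4)   [double negation]
= x3 ∨ x1 ∨ ¬(¬x3 ∨ x1 ∨ x2) ∨ (¬x3 ∧ x4)   [double negation]
= x3 ∨ x1 ∨ (¬¬x3 ∧ ¬x1 ∧ ¬x2) ∨ (¬x3 ∧ x4)   [De Morgan]
= x3 ∨ x1 ∨ (x3 ∧ ¬x1 ∧ ¬x2) ∨ (¬x3 ∧ x4)   [double negation]
= x3 ∨ x1 ∨ (¬x3 ∧ x4)   [simplify]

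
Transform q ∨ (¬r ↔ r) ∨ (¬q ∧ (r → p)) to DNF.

q ∨ (¬r ↔ r) ∨ (¬q ∧ (r → p))
≡ q ∨ ((¬r → r) ∧ (r → ¬r)) ∨ (¬q ∧ (r → p))
≡ q ∨ ((¬¬r ∨ r) ∧ (r → ¬r)) ∨ (¬q ∧ (r → p))
≡ q ∨ ((¬¬r ∨ r) ∧ (¬r ∨ ¬r)) ∨ (¬q ∧ (r → p))
≡ q ∨ ((¬¬r ∨ r) ∧ (¬r ∨ ¬r)) ∨ (¬q ∧ (¬r ∨ p))
≡ q ∨ ((r ∨ r) ∧ (¬r ∨ ¬r)) ∨ (¬q ∧ (¬r ∨ p))
≡ q ∨ (r ∧ ¬r) ∨ (r ∧ ¬r) ∨ (r ∧ ¬r) ∨ (r ∧ ¬r) ∨ (¬q ∧ ¬r) ∨ (¬q ∧ p)
≡ q ∨ (¬q ∧ ¬r) ∨ (¬q ∧ p)

q ∨ (¬q ∧ ¬r) ∨ (¬q ∧ p)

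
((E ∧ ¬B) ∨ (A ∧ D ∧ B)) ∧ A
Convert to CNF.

(E ∨ D) ∧ (E ∨ B) ∧ (¬B ∨ D) ∧ A

((E ∧ ¬B) ∨ (A ∧ D ∧ B)) ∧ A
⇔ (E ∨ A) ∧ (E ∨ D) ∧ (E ∨ B) ∧ (¬B ∨ A) ∧ (¬B ∨ D) ∧ (¬B ∨ B) ∧ A   [distribute ∨ over ∧]
⇔ (E ∨ D) ∧ (E ∨ B) ∧ (¬B ∨ D) ∧ A   [simplify]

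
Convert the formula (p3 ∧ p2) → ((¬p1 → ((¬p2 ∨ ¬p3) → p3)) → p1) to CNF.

¬p3 ∨ ¬p2 ∨ p1

(p3 ∧ p2) → ((¬p1 → ((¬p2 ∨ ¬p3) → p3)) → p1)
= ¬(p3 ∧ p2) ∨ ((¬p1 → ((¬p2 ∨ ¬p3) → p3)) → p1)   [eliminate →]
= ¬(p3 ∧ p2) ∨ ¬(¬p1 → ((¬p2 ∨ ¬p3) → p3)) ∨ p1   [eliminate →]
= ¬(p3 ∧ p2) ∨ ¬(¬¬p1 ∨ ((¬p2 ∨ ¬p3) → p3)) ∨ p1   [eliminate →]
= ¬(p3 ∧ p2) ∨ ¬(¬¬p1 ∨ ¬(¬p2 ∨ ¬p3) ∨ p3) ∨ p1   [eliminate →]
= ¬p3 ∨ ¬p2 ∨ ¬(¬¬p1 ∨ ¬(¬p2 ∨ ¬p3) ∨ p3) ∨ p1   [De Morgan]
= ¬p3 ∨ ¬p2 ∨ (¬¬¬p1 ∧ ¬¬(¬p2 ∨ ¬p3) ∧ ¬p3) ∨ p1   [De Morgan]
= ¬p3 ∨ ¬p2 ∨ (¬p1 ∧ ¬¬(¬p2 ∨ ¬p3) ∧ ¬p3) ∨ p1   [double negation]
= ¬p3 ∨ ¬p2 ∨ (¬p1 ∧ (¬p2 ∨ ¬p3) ∧ ¬p3) ∨ p1   [double negation]
= (¬p3 ∨ ¬p2 ∨ ¬p1 ∨ p1) ∧ (¬p3 ∨ ¬p2 ∨ ¬p2 ∨ ¬p3 ∨ p1) ∧ (¬p3 ∨ ¬p2 ∨ ¬p3 ∨ p1)   [distribute ∨ over ∧]
= ¬p3 ∨ ¬p2 ∨ p1   [simplify]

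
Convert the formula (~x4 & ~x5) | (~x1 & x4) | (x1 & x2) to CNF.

(~x4 & ~x5) | (~x1 & x4) | (x1 & x2)
= (~x4 | ~x1 | x1) & (~x4 | ~x1 | x2) & (~x4 | x4 | x1) & (~x4 | x4 | x2) & (~x5 | ~x1 | x1) & (~x5 | ~x1 | x2) & (~x5 | x4 | x1) & (~x5 | x4 | x2)   [distribute | over &]
= (~x4 | ~x1 | x2) & (~x5 | ~x1 | x2) & (~x5 | x4 | x1) & (~x5 | x4 | x2)   [simplify]

(~x4 | ~x1 | x2) & (~x5 | ~x1 | x2) & (~x5 | x4 | x1) & (~x5 | x4 | x2)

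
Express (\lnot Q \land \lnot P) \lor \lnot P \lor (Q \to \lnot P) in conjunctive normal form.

(\lnot Q \land \lnot P) \lor \lnot P \lor (Q \to \lnot P)
≡ (\lnot Q \land \lnot P) \lor \lnot P \lor \lnot Q \lor \lnot P   — eliminate \to
≡ (\lnot Q \lor \lnot P \lor \lnot Q \lor \lnot P) \land (\lnot P \lor \lnot P \lor \lnot Q \lor \lnot P)   — distribute \lor over \land
≡ \lnot Q \lor \lnot P   — simplify

\lnot Q \lor \lnot P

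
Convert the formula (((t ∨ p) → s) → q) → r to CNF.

(((t ∨ p) → s) → q) → r
= ¬(((t ∨ p) → s) → q) ∨ r
= ¬(¬((t ∨ p) → s) ∨ q) ∨ r
= ¬(¬(¬(t ∨ p) ∨ s) ∨ q) ∨ r
= (¬¬(¬(t ∨ p) ∨ s) ∧ ¬q) ∨ r
= ((¬(t ∨ p) ∨ s) ∧ ¬q) ∨ r
= (((¬t ∧ ¬p) ∨ s) ∧ ¬q) ∨ r
= (¬t ∨ s ∨ r) ∧ (¬p ∨ s ∨ r) ∧ (¬q ∨ r)

(¬t ∨ s ∨ r) ∧ (¬p ∨ s ∨ r) ∧ (¬q ∨ r)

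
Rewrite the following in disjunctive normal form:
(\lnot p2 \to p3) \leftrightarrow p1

(\lnot p2 \land \lnot p3 \land \lnot p1) \lor (p1 \land p2) \lor (p1 \land p3)

(\lnot p2 \to p3) \leftrightarrow p1
≡ ((\lnot p2 \to p3) \to p1) \land (p1 \to (\lnot p2 \to p3))   [eliminate \leftrightarrow]
≡ (\lnot (\lnot p2 \to p3) \lor p1) \land (p1 \to (\lnot p2 \to p3))   [eliminate \to]
≡ (\lnot (\lnot \lnot p2 \lor p3) \lor p1) \land (p1 \to (\lnot p2 \to p3))   [eliminate \to]
≡ (\lnot (\lnot \lnot p2 \lor p3) \lor p1) \land (\lnot p1 \lor (\lnot p2 \to p3))   [eliminate \to]
≡ (\lnot (\lnot \lnot p2 \lor p3) \lor p1) \land (\lnot p1 \lor \lnot \lnot p2 \lor p3)   [eliminate \to]
≡ ((\lnot \lnot \lnot p2 \land \lnot p3) \lor p1) \land (\lnot p1 \lor \lnot \lnot p2 \lor p3)   [De Morgan]
≡ ((\lnot p2 \land \lnot p3) \lor p1) \land (\lnot p1 \lor \lnot \lnot p2 \lor p3)   [double negation]
≡ ((\lnot p2 \land \lnot p3) \lor p1) \land (\lnot p1 \lor p2 \lor p3)   [double negation]
≡ (\lnot p2 \land \lnot p3 \land \lnot p1) \lor (\lnot p2 \land \lnot p3 \land p2) \lor (\lnot p2 \land \lnot p3 \land p3) \lor (p1 \land \lnot p1) \lor (p1 \land p2) \lor (p1 \land p3)   [distribute \land over \lor]
≡ (\lnot p2 \land \lnot p3 \land \lnot p1) \lor (p1 \land p2) \lor (p1 \land p3)   [simplify]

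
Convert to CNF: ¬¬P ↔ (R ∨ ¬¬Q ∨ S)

¬¬P ↔ (R ∨ ¬¬Q ∨ S)
≡ (¬¬P → (R ∨ ¬¬Q ∨ S)) ∧ ((R ∨ ¬¬Q ∨ S) → ¬¬P)   — eliminate ↔
≡ (¬¬¬P ∨ R ∨ ¬¬Q ∨ S) ∧ ((R ∨ ¬¬Q ∨ S) → ¬¬P)   — eliminate →
≡ (¬¬¬P ∨ R ∨ ¬¬Q ∨ S) ∧ (¬(R ∨ ¬¬Q ∨ S) ∨ ¬¬P)   — eliminate →
≡ (¬P ∨ R ∨ ¬¬Q ∨ S) ∧ (¬(R ∨ ¬¬Q ∨ S) ∨ ¬¬P)   — double negation
≡ (¬P ∨ R ∨ Q ∨ S) ∧ (¬(R ∨ ¬¬Q ∨ S) ∨ ¬¬P)   — double negation
≡ (¬P ∨ R ∨ Q ∨ S) ∧ ((¬R ∧ ¬¬¬Q ∧ ¬S) ∨ ¬¬P)   — De Morgan
≡ (¬P ∨ R ∨ Q ∨ S) ∧ ((¬R ∧ ¬Q ∧ ¬S) ∨ ¬¬P)   — double negation
≡ (¬P ∨ R ∨ Q ∨ S) ∧ ((¬R ∧ ¬Q ∧ ¬S) ∨ P)   — double negation
≡ (¬P ∨ R ∨ Q ∨ S) ∧ (¬R ∨ P) ∧ (¬Q ∨ P) ∧ (¬S ∨ P)   — distribute ∨ over ∧

(¬P ∨ R ∨ Q ∨ S) ∧ (¬R ∨ P) ∧ (¬Q ∨ P) ∧ (¬S ∨ P)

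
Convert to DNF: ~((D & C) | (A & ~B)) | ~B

~((D & C) | (A & ~B)) | ~B
≡ (~(D & C) & ~(A & ~B)) | ~B   (De Morgan)
≡ ((~D | ~C) & ~(A & ~B)) | ~B   (De Morgan)
≡ ((~D | ~C) & (~A | ~~B)) | ~B   (De Morgan)
≡ ((~D | ~C) & (~A | B)) | ~B   (double negation)
≡ (~D & ~A) | (~D & B) | (~C & ~A) | (~C & B) | ~B   (distribute & over |)

(~D & ~A) | (~D & B) | (~C & ~A) | (~C & B) | ~B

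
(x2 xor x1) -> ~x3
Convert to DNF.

(x2 xor x1) -> ~x3
≡ ~(x2 xor x1) | ~x3   [eliminate ->]
≡ ~((x2 & ~x1) | (~x2 & x1)) | ~x3   [expand xor]
≡ (~(x2 & ~x1) & ~(~x2 & x1)) | ~x3   [De Morgan]
≡ ((~x2 | ~~x1) & ~(~x2 & x1)) | ~x3   [De Morgan]
≡ ((~x2 | x1) & ~(~x2 & x1)) | ~x3   [double negation]
≡ ((~x2 | x1) & (~~x2 | ~x1)) | ~x3   [De Morgan]
≡ ((~x2 | x1) & (x2 | ~x1)) | ~x3   [double negation]
≡ (~x2 & x2) | (~x2 & ~x1) | (x1 & x2) | (x1 & ~x1) | ~x3   [distribute & over |]
≡ (~x2 & ~x1) | (x1 & x2) | ~x3   [simplify]

(~x2 & ~x1) | (x1 & x2) | ~x3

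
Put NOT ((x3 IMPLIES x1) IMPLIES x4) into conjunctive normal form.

(NOT x3 OR x1) AND NOT x4

NOT ((x3 IMPLIES x1) IMPLIES x4)
≡ NOT (NOT (x3 IMPLIES x1) OR x4)   [eliminate IMPLIES]
≡ NOT (NOT (NOT x3 OR x1) OR x4)   [eliminate IMPLIES]
≡ NOT NOT (NOT x3 OR x1) AND NOT x4   [De Morgan]
≡ (NOT x3 OR x1) AND NOT x4   [double negation]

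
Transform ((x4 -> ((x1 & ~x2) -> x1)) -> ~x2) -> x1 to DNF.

x2 | x1

((x4 -> ((x1 & ~x2) -> x1)) -> ~x2) -> x1
⇔ ~((x4 -> ((x1 & ~x2) -> x1)) -> ~x2) | x1   (eliminate ->)
⇔ ~(~(x4 -> ((x1 & ~x2) -> x1)) | ~x2) | x1   (eliminate ->)
⇔ ~(~(~x4 | ((x1 & ~x2) -> x1)) | ~x2) | x1   (eliminate ->)
⇔ ~(~(~x4 | ~(x1 & ~x2) | x1) | ~x2) | x1   (eliminate ->)
⇔ (~~(~x4 | ~(x1 & ~x2) | x1) & ~~x2) | x1   (De Morgan)
⇔ ((~x4 | ~(x1 & ~x2) | x1) & ~~x2) | x1   (double negation)
⇔ ((~x4 | ~x1 | ~~x2 | x1) & ~~x2) | x1   (De Morgan)
⇔ ((~x4 | ~x1 | x2 | x1) & ~~x2) | x1   (double negation)
⇔ ((~x4 | ~x1 | x2 | x1) & x2) | x1   (double negation)
⇔ (~x4 & x2) | (~x1 & x2) | (x2 & x2) | (x1 & x2) | x1   (distribute & over |)
⇔ x2 | x1   (simplify)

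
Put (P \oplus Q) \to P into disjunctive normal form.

(\lnot P \land \lnot Q) \lor P

(P \oplus Q) \to P
≡ \lnot (P \oplus Q) \lor P   — eliminate \to
≡ \lnot ((P \land \lnot Q) \lor (\lnot P \land Q)) \lor P   — expand \oplus
≡ (\lnot (P \land \lnot Q) \land \lnot (\lnot P \land Q)) \lor P   — De Morgan
≡ ((\lnot P \lor \lnot \lnot Q) \land \lnot (\lnot P \land Q)) \lor P   — De Morgan
≡ ((\lnot P \lor Q) \land \lnot (\lnot P \land Q)) \lor P   — double negation
≡ ((\lnot P \lor Q) \land (\lnot \lnot P \lor \lnot Q)) \lor P   — De Morgan
≡ ((\lnot P \lor Q) \land (P \lor \lnot Q)) \lor P   — double negation
≡ (\lnot P \land P) \lor (\lnot P \land \lnot Q) \lor (Q \land P) \lor (Q \land \lnot Q) \lor P   — distribute \land over \lor
≡ (\lnot P \land \lnot Q) \lor P   — simplify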